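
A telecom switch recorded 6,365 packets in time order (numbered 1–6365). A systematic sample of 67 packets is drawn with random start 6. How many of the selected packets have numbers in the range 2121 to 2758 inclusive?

6

k = 6365/67 = 95
First selection ≥ 2121: 6 + ⌈(2121−6)/95⌉·95 = 6 + 23×95 = 2191
Last selection ≤ 2758: 6 + ⌊(2758−6)/95⌋·95 = 6 + 28×95 = 2666
Count = 28 − 23 + 1 = 6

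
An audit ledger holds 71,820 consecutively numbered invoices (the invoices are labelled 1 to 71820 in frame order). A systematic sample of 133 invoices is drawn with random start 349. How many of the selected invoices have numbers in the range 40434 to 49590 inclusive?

k = 71820/133 = 540
First selection ≥ 40434: 349 + ⌈(40434−349)/540⌉·540 = 349 + 75×540 = 40849
Last selection ≤ 49590: 349 + ⌊(49590−349)/540⌋·540 = 349 + 91×540 = 49489
Count = 91 − 75 + 1 = 17

17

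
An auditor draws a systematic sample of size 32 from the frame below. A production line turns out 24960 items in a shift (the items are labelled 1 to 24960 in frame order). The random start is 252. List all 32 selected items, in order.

k = N/n = 24960/32 = 780
item 1: 252
item 2: 252 + 780 = 1032
item 3: 1032 + 780 = 1812
item 4: 1812 + 780 = 2592
item 5: 2592 + 780 = 3372
item 6: 3372 + 780 = 4152
item 7: 4152 + 780 = 4932
item 8: 4932 + 780 = 5712
item 9: 5712 + 780 = 6492
item 10: 6492 + 780 = 7272
item 11: 7272 + 780 = 8052
item 12: 8052 + 780 = 8832
item 13: 8832 + 780 = 9612
item 14: 9612 + 780 = 10392
item 15: 10392 + 780 = 11172
item 16: 11172 + 780 = 11952
item 17: 11952 + 780 = 12732
item 18: 12732 + 780 = 13512
item 19: 13512 + 780 = 14292
item 20: 14292 + 780 = 15072
item 21: 15072 + 780 = 15852
item 22: 15852 + 780 = 16632
item 23: 16632 + 780 = 17412
item 24: 17412 + 780 = 18192
item 25: 18192 + 780 = 18972
item 26: 18972 + 780 = 19752
item 27: 19752 + 780 = 20532
item 28: 20532 + 780 = 21312
item 29: 21312 + 780 = 22092
item 30: 22092 + 780 = 22872
item 31: 22872 + 780 = 23652
item 32: 23652 + 780 = 24432

252, 1032, 1812, 2592, 3372, 4152, 4932, 5712, 6492, 7272, 8052, 8832, 9612, 10392, 11172, 11952, 12732, 13512, 14292, 15072, 15852, 16632, 17412, 18192, 18972, 19752, 20532, 21312, 22092, 22872, 23652, 24432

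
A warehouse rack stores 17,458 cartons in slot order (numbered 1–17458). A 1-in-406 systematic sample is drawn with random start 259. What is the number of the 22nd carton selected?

k = 406
22nd selection = r + (22−1)·k = 259 + 21×406 = 259 + 8526 = 8785

8785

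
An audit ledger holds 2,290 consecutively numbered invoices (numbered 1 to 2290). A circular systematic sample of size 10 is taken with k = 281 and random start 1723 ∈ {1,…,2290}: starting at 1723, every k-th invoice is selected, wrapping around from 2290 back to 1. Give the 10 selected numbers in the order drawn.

Selection 1: 1723
Selection 2: 1723 + 281 = 2004
Selection 3: 2004 + 281 = 2285
Selection 4: 2285 + 281 = 2566 → 2566 − 2290 = 276
Selection 5: 276 + 281 = 557
Selection 6: 557 + 281 = 838
Selection 7: 838 + 281 = 1119
Selection 8: 1119 + 281 = 1400
Selection 9: 1400 + 281 = 1681
Selection 10: 1681 + 281 = 1962

1723, 2004, 2285, 276, 557, 838, 1119, 1400, 1681, 1962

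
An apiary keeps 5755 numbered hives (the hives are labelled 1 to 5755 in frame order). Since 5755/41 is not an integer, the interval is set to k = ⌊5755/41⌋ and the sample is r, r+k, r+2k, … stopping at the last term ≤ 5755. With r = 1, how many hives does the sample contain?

42

k = ⌊5755/41⌋ = 140
Achieved size = ⌊(5755 − 1)/140⌋ + 1 = ⌊5754/140⌋ + 1 = 41 + 1 = 42
(last selection: 1 + 41×140 = 5741 ≤ 5755; next would be 5881 > 5755)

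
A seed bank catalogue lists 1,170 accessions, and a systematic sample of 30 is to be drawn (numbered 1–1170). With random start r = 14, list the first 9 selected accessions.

14, 53, 92, 131, 170, 209, 248, 287, 326

k = N/n = 1170/30 = 39
accession 1: 14
accession 2: 14 + 39 = 53
accession 3: 53 + 39 = 92
accession 4: 92 + 39 = 131
accession 5: 131 + 39 = 170
accession 6: 170 + 39 = 209
accession 7: 209 + 39 = 248
accession 8: 248 + 39 = 287
accession 9: 287 + 39 = 326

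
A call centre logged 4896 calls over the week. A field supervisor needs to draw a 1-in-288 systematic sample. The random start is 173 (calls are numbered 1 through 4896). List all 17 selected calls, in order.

call 1: 173
call 2: 173 + 288 = 461
call 3: 461 + 288 = 749
call 4: 749 + 288 = 1037
call 5: 1037 + 288 = 1325
call 6: 1325 + 288 = 1613
call 7: 1613 + 288 = 1901
call 8: 1901 + 288 = 2189
call 9: 2189 + 288 = 2477
call 10: 2477 + 288 = 2765
call 11: 2765 + 288 = 3053
call 12: 3053 + 288 = 3341
call 13: 3341 + 288 = 3629
call 14: 3629 + 288 = 3917
call 15: 3917 + 288 = 4205
call 16: 4205 + 288 = 4493
call 17: 4493 + 288 = 4781

173, 461, 749, 1037, 1325, 1613, 1901, 2189, 2477, 2765, 3053, 3341, 3629, 3917, 4205, 4493, 4781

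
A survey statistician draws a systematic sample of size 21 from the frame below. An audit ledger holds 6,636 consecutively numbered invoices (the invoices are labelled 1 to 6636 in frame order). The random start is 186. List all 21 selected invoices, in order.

186, 502, 818, 1134, 1450, 1766, 2082, 2398, 2714, 3030, 3346, 3662, 3978, 4294, 4610, 4926, 5242, 5558, 5874, 6190, 6506

k = N/n = 6636/21 = 316
invoice 1: 186
invoice 2: 186 + 316 = 502
invoice 3: 502 + 316 = 818
invoice 4: 818 + 316 = 1134
invoice 5: 1134 + 316 = 1450
invoice 6: 1450 + 316 = 1766
invoice 7: 1766 + 316 = 2082
invoice 8: 2082 + 316 = 2398
invoice 9: 2398 + 316 = 2714
invoice 10: 2714 + 316 = 3030
invoice 11: 3030 + 316 = 3346
invoice 12: 3346 + 316 = 3662
invoice 13: 3662 + 316 = 3978
invoice 14: 3978 + 316 = 4294
invoice 15: 4294 + 316 = 4610
invoice 16: 4610 + 316 = 4926
invoice 17: 4926 + 316 = 5242
invoice 18: 5242 + 316 = 5558
invoice 19: 5558 + 316 = 5874
invoice 20: 5874 + 316 = 6190
invoice 21: 6190 + 316 = 6506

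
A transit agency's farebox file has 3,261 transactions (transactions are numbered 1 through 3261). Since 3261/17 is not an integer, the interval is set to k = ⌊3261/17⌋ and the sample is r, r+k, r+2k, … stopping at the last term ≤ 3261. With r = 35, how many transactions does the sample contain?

17

k = ⌊3261/17⌋ = 191
Achieved size = ⌊(3261 − 35)/191⌋ + 1 = ⌊3226/191⌋ + 1 = 16 + 1 = 17
(last selection: 35 + 16×191 = 3091 ≤ 3261; next would be 3282 > 3261)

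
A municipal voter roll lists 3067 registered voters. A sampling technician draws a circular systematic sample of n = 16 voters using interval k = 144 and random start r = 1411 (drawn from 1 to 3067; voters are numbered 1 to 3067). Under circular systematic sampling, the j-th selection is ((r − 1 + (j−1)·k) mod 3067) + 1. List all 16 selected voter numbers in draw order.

Selection 1: 1411
Selection 2: 1411 + 144 = 1555
Selection 3: 1555 + 144 = 1699
Selection 4: 1699 + 144 = 1843
Selection 5: 1843 + 144 = 1987
Selection 6: 1987 + 144 = 2131
Selection 7: 2131 + 144 = 2275
Selection 8: 2275 + 144 = 2419
Selection 9: 2419 + 144 = 2563
Selection 10: 2563 + 144 = 2707
Selection 11: 2707 + 144 = 2851
Selection 12: 2851 + 144 = 2995
Selection 13: 2995 + 144 = 3139 → 3139 − 3067 = 72
Selection 14: 72 + 144 = 216
Selection 15: 216 + 144 = 360
Selection 16: 360 + 144 = 504

1411, 1555, 1699, 1843, 1987, 2131, 2275, 2419, 2563, 2707, 2851, 2995, 72, 216, 360, 504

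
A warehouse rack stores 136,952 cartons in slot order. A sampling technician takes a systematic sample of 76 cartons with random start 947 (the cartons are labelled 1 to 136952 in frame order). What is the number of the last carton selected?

k = 136952/76 = 1802
76th selection = r + (76−1)·k = 947 + 75×1802 = 947 + 135150 = 136097

136097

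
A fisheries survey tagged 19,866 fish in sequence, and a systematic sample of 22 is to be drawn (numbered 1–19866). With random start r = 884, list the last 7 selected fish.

14429, 15332, 16235, 17138, 18041, 18944, 19847

k = N/n = 19866/22 = 903
16th selection = 884 + 15×903 = 14429
17th: 14429 + 903 = 15332
18th: 15332 + 903 = 16235
19th: 16235 + 903 = 17138
20th: 17138 + 903 = 18041
21st: 18041 + 903 = 18944
22nd: 18944 + 903 = 19847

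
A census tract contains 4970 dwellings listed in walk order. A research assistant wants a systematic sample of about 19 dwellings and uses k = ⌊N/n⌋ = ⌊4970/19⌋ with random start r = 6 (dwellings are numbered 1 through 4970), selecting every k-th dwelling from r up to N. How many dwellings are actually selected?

20

k = ⌊4970/19⌋ = 261
Achieved size = ⌊(4970 − 6)/261⌋ + 1 = ⌊4964/261⌋ + 1 = 19 + 1 = 20
(last selection: 6 + 19×261 = 4965 ≤ 4970; next would be 5226 > 4970)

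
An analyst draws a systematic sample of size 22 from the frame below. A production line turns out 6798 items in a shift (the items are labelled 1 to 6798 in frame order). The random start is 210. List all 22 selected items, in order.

210, 519, 828, 1137, 1446, 1755, 2064, 2373, 2682, 2991, 3300, 3609, 3918, 4227, 4536, 4845, 5154, 5463, 5772, 6081, 6390, 6699

k = N/n = 6798/22 = 309
item 1: 210
item 2: 210 + 309 = 519
item 3: 519 + 309 = 828
item 4: 828 + 309 = 1137
item 5: 1137 + 309 = 1446
item 6: 1446 + 309 = 1755
item 7: 1755 + 309 = 2064
item 8: 2064 + 309 = 2373
item 9: 2373 + 309 = 2682
item 10: 2682 + 309 = 2991
item 11: 2991 + 309 = 3300
item 12: 3300 + 309 = 3609
item 13: 3609 + 309 = 3918
item 14: 3918 + 309 = 4227
item 15: 4227 + 309 = 4536
item 16: 4536 + 309 = 4845
item 17: 4845 + 309 = 5154
item 18: 5154 + 309 = 5463
item 19: 5463 + 309 = 5772
item 20: 5772 + 309 = 6081
item 21: 6081 + 309 = 6390
item 22: 6390 + 309 = 6699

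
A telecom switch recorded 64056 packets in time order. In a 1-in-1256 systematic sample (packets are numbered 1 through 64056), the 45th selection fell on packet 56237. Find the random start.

973

k = 1256
r = 56237 − (45−1)×1256 = 56237 − 55264 = 973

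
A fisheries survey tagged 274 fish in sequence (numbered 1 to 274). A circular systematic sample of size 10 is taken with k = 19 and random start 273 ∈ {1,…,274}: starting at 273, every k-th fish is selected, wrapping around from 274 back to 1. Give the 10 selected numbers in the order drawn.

Selection 1: 273
Selection 2: 273 + 19 = 292 → 292 − 274 = 18
Selection 3: 18 + 19 = 37
Selection 4: 37 + 19 = 56
Selection 5: 56 + 19 = 75
Selection 6: 75 + 19 = 94
Selection 7: 94 + 19 = 113
Selection 8: 113 + 19 = 132
Selection 9: 132 + 19 = 151
Selection 10: 151 + 19 = 170

273, 18, 37, 56, 75, 94, 113, 132, 151, 170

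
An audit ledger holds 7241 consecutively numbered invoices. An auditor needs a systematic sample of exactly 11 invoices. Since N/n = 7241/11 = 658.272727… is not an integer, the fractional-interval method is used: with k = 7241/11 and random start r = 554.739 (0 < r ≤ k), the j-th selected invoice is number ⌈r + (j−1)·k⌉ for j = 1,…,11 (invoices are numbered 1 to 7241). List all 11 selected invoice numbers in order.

555, 1214, 1872, 2530, 3188, 3847, 4505, 5163, 5821, 6480, 7138

j=1: r + 0k = 554.739 → ⌈·⌉ = 555
j=2: r + 1k = 1213.011727… → ⌈·⌉ = 1214
j=3: r + 2k = 1871.284454… → ⌈·⌉ = 1872
j=4: r + 3k = 2529.557181… → ⌈·⌉ = 2530
j=5: r + 4k = 3187.829909… → ⌈·⌉ = 3188
j=6: r + 5k = 3846.102636… → ⌈·⌉ = 3847
j=7: r + 6k = 4504.375363… → ⌈·⌉ = 4505
j=8: r + 7k = 5162.648090… → ⌈·⌉ = 5163
j=9: r + 8k = 5820.920818… → ⌈·⌉ = 5821
j=10: r + 9k = 6479.193545… → ⌈·⌉ = 6480
j=11: r + 10k = 7137.466272… → ⌈·⌉ = 7138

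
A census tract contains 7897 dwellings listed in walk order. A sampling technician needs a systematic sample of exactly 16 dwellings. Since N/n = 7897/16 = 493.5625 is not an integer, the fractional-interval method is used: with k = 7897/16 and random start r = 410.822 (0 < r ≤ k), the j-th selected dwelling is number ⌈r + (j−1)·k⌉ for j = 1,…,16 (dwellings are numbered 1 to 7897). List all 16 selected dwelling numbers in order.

411, 905, 1398, 1892, 2386, 2879, 3373, 3866, 4360, 4853, 5347, 5841, 6334, 6828, 7321, 7815

j=1: r + 0k = 410.822 → ⌈·⌉ = 411
j=2: r + 1k = 904.3845 → ⌈·⌉ = 905
j=3: r + 2k = 1397.947 → ⌈·⌉ = 1398
j=4: r + 3k = 1891.5095 → ⌈·⌉ = 1892
j=5: r + 4k = 2385.072 → ⌈·⌉ = 2386
j=6: r + 5k = 2878.6345 → ⌈·⌉ = 2879
j=7: r + 6k = 3372.197 → ⌈·⌉ = 3373
j=8: r + 7k = 3865.7595 → ⌈·⌉ = 3866
j=9: r + 8k = 4359.322 → ⌈·⌉ = 4360
j=10: r + 9k = 4852.8845 → ⌈·⌉ = 4853
j=11: r + 10k = 5346.447 → ⌈·⌉ = 5347
j=12: r + 11k = 5840.0095 → ⌈·⌉ = 5841
j=13: r + 12k = 6333.572 → ⌈·⌉ = 6334
j=14: r + 13k = 6827.1345 → ⌈·⌉ = 6828
j=15: r + 14k = 7320.697 → ⌈·⌉ = 7321
j=16: r + 15k = 7814.2595 → ⌈·⌉ = 7815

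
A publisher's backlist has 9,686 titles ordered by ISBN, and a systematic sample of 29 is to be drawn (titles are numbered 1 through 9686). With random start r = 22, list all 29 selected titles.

22, 356, 690, 1024, 1358, 1692, 2026, 2360, 2694, 3028, 3362, 3696, 4030, 4364, 4698, 5032, 5366, 5700, 6034, 6368, 6702, 7036, 7370, 7704, 8038, 8372, 8706, 9040, 9374

k = N/n = 9686/29 = 334
title 1: 22
title 2: 22 + 334 = 356
title 3: 356 + 334 = 690
title 4: 690 + 334 = 1024
title 5: 1024 + 334 = 1358
title 6: 1358 + 334 = 1692
title 7: 1692 + 334 = 2026
title 8: 2026 + 334 = 2360
title 9: 2360 + 334 = 2694
title 10: 2694 + 334 = 3028
title 11: 3028 + 334 = 3362
title 12: 3362 + 334 = 3696
title 13: 3696 + 334 = 4030
title 14: 4030 + 334 = 4364
title 15: 4364 + 334 = 4698
title 16: 4698 + 334 = 5032
title 17: 5032 + 334 = 5366
title 18: 5366 + 334 = 5700
title 19: 5700 + 334 = 6034
title 20: 6034 + 334 = 6368
title 21: 6368 + 334 = 6702
title 22: 6702 + 334 = 7036
title 23: 7036 + 334 = 7370
title 24: 7370 + 334 = 7704
title 25: 7704 + 334 = 8038
title 26: 8038 + 334 = 8372
title 27: 8372 + 334 = 8706
title 28: 8706 + 334 = 9040
title 29: 9040 + 334 = 9374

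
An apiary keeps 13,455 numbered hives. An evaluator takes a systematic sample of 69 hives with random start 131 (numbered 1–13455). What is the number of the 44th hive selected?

k = 13455/69 = 195
44th selection = r + (44−1)·k = 131 + 43×195 = 131 + 8385 = 8516

8516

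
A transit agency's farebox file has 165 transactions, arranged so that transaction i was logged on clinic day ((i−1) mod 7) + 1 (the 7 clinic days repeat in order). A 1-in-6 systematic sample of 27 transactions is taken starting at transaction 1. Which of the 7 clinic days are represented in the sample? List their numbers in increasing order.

1, 2, 3, 4, 5, 6, 7

Consecutive selections differ by k = 6, so their clinic day numbers differ by 6 mod 7 = 6.
gcd(6, 7) = 1, so the sample visits 7/1 = 7 distinct residues mod 7.
Start 1 is clinic day 1; the clinic days hit are 1, 2, 3, 4, 5, 6, 7.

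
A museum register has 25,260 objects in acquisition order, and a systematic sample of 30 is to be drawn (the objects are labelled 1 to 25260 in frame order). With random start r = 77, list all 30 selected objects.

77, 919, 1761, 2603, 3445, 4287, 5129, 5971, 6813, 7655, 8497, 9339, 10181, 11023, 11865, 12707, 13549, 14391, 15233, 16075, 16917, 17759, 18601, 19443, 20285, 21127, 21969, 22811, 23653, 24495

k = N/n = 25260/30 = 842
object 1: 77
object 2: 77 + 842 = 919
object 3: 919 + 842 = 1761
object 4: 1761 + 842 = 2603
object 5: 2603 + 842 = 3445
object 6: 3445 + 842 = 4287
object 7: 4287 + 842 = 5129
object 8: 5129 + 842 = 5971
object 9: 5971 + 842 = 6813
object 10: 6813 + 842 = 7655
object 11: 7655 + 842 = 8497
object 12: 8497 + 842 = 9339
object 13: 9339 + 842 = 10181
object 14: 10181 + 842 = 11023
object 15: 11023 + 842 = 11865
object 16: 11865 + 842 = 12707
object 17: 12707 + 842 = 13549
object 18: 13549 + 842 = 14391
object 19: 14391 + 842 = 15233
object 20: 15233 + 842 = 16075
object 21: 16075 + 842 = 16917
object 22: 16917 + 842 = 17759
object 23: 17759 + 842 = 18601
object 24: 18601 + 842 = 19443
object 25: 19443 + 842 = 20285
object 26: 20285 + 842 = 21127
object 27: 21127 + 842 = 21969
object 28: 21969 + 842 = 22811
object 29: 22811 + 842 = 23653
object 30: 23653 + 842 = 24495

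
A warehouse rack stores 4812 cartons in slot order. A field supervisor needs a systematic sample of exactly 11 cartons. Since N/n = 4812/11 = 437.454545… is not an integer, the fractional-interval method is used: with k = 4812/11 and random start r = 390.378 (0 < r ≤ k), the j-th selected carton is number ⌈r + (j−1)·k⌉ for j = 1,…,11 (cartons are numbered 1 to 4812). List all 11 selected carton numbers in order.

j=1: r + 0k = 390.378 → ⌈·⌉ = 391
j=2: r + 1k = 827.832545… → ⌈·⌉ = 828
j=3: r + 2k = 1265.287090… → ⌈·⌉ = 1266
j=4: r + 3k = 1702.741636… → ⌈·⌉ = 1703
j=5: r + 4k = 2140.196181… → ⌈·⌉ = 2141
j=6: r + 5k = 2577.650727… → ⌈·⌉ = 2578
j=7: r + 6k = 3015.105272… → ⌈·⌉ = 3016
j=8: r + 7k = 3452.559818… → ⌈·⌉ = 3453
j=9: r + 8k = 3890.014363… → ⌈·⌉ = 3891
j=10: r + 9k = 4327.468909… → ⌈·⌉ = 4328
j=11: r + 10k = 4764.923454… → ⌈·⌉ = 4765

391, 828, 1266, 1703, 2141, 2578, 3016, 3453, 3891, 4328, 4765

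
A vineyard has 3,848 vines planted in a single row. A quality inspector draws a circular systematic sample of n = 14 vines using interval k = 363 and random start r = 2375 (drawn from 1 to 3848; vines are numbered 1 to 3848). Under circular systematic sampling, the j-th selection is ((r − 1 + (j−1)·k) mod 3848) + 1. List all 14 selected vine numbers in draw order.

Selection 1: 2375
Selection 2: 2375 + 363 = 2738
Selection 3: 2738 + 363 = 3101
Selection 4: 3101 + 363 = 3464
Selection 5: 3464 + 363 = 3827
Selection 6: 3827 + 363 = 4190 → 4190 − 3848 = 342
Selection 7: 342 + 363 = 705
Selection 8: 705 + 363 = 1068
Selection 9: 1068 + 363 = 1431
Selection 10: 1431 + 363 = 1794
Selection 11: 1794 + 363 = 2157
Selection 12: 2157 + 363 = 2520
Selection 13: 2520 + 363 = 2883
Selection 14: 2883 + 363 = 3246

2375, 2738, 3101, 3464, 3827, 342, 705, 1068, 1431, 1794, 2157, 2520, 2883, 3246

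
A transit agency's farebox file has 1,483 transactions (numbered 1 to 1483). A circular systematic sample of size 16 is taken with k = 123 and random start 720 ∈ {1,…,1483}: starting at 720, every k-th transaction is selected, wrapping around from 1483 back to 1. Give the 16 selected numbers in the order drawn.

720, 843, 966, 1089, 1212, 1335, 1458, 98, 221, 344, 467, 590, 713, 836, 959, 1082

Selection 1: 720
Selection 2: 720 + 123 = 843
Selection 3: 843 + 123 = 966
Selection 4: 966 + 123 = 1089
Selection 5: 1089 + 123 = 1212
Selection 6: 1212 + 123 = 1335
Selection 7: 1335 + 123 = 1458
Selection 8: 1458 + 123 = 1581 → 1581 − 1483 = 98
Selection 9: 98 + 123 = 221
Selection 10: 221 + 123 = 344
Selection 11: 344 + 123 = 467
Selection 12: 467 + 123 = 590
Selection 13: 590 + 123 = 713
Selection 14: 713 + 123 = 836
Selection 15: 836 + 123 = 959
Selection 16: 959 + 123 = 1082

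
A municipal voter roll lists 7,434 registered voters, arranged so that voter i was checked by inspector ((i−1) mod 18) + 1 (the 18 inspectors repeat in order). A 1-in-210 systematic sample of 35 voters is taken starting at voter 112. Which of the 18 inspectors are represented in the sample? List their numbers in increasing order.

Consecutive selections differ by k = 210, so their inspector numbers differ by 210 mod 18 = 12.
gcd(210, 18) = 6, so the sample visits 18/6 = 3 distinct residues mod 18.
Start 112 is inspector 4; the inspectors hit are 4, 10, 16.

4, 10, 16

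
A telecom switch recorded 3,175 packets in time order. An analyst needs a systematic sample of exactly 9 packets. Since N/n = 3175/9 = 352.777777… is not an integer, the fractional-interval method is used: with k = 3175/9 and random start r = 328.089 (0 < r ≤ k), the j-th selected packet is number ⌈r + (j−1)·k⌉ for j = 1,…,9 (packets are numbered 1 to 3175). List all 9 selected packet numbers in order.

329, 681, 1034, 1387, 1740, 2092, 2445, 2798, 3151

j=1: r + 0k = 328.089 → ⌈·⌉ = 329
j=2: r + 1k = 680.866777… → ⌈·⌉ = 681
j=3: r + 2k = 1033.644555… → ⌈·⌉ = 1034
j=4: r + 3k = 1386.422333… → ⌈·⌉ = 1387
j=5: r + 4k = 1739.200111… → ⌈·⌉ = 1740
j=6: r + 5k = 2091.977888… → ⌈·⌉ = 2092
j=7: r + 6k = 2444.755666… → ⌈·⌉ = 2445
j=8: r + 7k = 2797.533444… → ⌈·⌉ = 2798
j=9: r + 8k = 3150.311222… → ⌈·⌉ = 3151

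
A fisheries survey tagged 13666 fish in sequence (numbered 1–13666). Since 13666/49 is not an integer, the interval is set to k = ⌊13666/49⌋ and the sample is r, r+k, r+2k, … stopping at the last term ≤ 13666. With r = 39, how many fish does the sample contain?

50

k = ⌊13666/49⌋ = 278
Achieved size = ⌊(13666 − 39)/278⌋ + 1 = ⌊13627/278⌋ + 1 = 49 + 1 = 50
(last selection: 39 + 49×278 = 13661 ≤ 13666; next would be 13939 > 13666)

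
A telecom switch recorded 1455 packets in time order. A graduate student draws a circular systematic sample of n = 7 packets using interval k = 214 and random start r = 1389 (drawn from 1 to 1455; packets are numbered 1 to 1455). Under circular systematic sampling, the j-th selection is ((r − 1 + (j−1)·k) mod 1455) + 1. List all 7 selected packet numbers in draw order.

1389, 148, 362, 576, 790, 1004, 1218

Selection 1: 1389
Selection 2: 1389 + 214 = 1603 → 1603 − 1455 = 148
Selection 3: 148 + 214 = 362
Selection 4: 362 + 214 = 576
Selection 5: 576 + 214 = 790
Selection 6: 790 + 214 = 1004
Selection 7: 1004 + 214 = 1218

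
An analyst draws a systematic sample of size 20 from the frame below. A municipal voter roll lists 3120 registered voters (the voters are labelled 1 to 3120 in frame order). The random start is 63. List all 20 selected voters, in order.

k = N/n = 3120/20 = 156
voter 1: 63
voter 2: 63 + 156 = 219
voter 3: 219 + 156 = 375
voter 4: 375 + 156 = 531
voter 5: 531 + 156 = 687
voter 6: 687 + 156 = 843
voter 7: 843 + 156 = 999
voter 8: 999 + 156 = 1155
voter 9: 1155 + 156 = 1311
voter 10: 1311 + 156 = 1467
voter 11: 1467 + 156 = 1623
voter 12: 1623 + 156 = 1779
voter 13: 1779 + 156 = 1935
voter 14: 1935 + 156 = 2091
voter 15: 2091 + 156 = 2247
voter 16: 2247 + 156 = 2403
voter 17: 2403 + 156 = 2559
voter 18: 2559 + 156 = 2715
voter 19: 2715 + 156 = 2871
voter 20: 2871 + 156 = 3027

63, 219, 375, 531, 687, 843, 999, 1155, 1311, 1467, 1623, 1779, 1935, 2091, 2247, 2403, 2559, 2715, 2871, 3027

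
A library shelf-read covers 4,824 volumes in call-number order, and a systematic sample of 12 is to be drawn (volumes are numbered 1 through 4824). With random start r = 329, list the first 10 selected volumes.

329, 731, 1133, 1535, 1937, 2339, 2741, 3143, 3545, 3947

k = N/n = 4824/12 = 402
volume 1: 329
volume 2: 329 + 402 = 731
volume 3: 731 + 402 = 1133
volume 4: 1133 + 402 = 1535
volume 5: 1535 + 402 = 1937
volume 6: 1937 + 402 = 2339
volume 7: 2339 + 402 = 2741
volume 8: 2741 + 402 = 3143
volume 9: 3143 + 402 = 3545
volume 10: 3545 + 402 = 3947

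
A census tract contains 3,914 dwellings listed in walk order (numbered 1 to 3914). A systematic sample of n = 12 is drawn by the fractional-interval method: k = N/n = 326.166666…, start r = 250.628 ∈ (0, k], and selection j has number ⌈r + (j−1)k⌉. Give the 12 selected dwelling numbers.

j=1: r + 0k = 250.628 → ⌈·⌉ = 251
j=2: r + 1k = 576.794666… → ⌈·⌉ = 577
j=3: r + 2k = 902.961333… → ⌈·⌉ = 903
j=4: r + 3k = 1229.128 → ⌈·⌉ = 1230
j=5: r + 4k = 1555.294666… → ⌈·⌉ = 1556
j=6: r + 5k = 1881.461333… → ⌈·⌉ = 1882
j=7: r + 6k = 2207.628 → ⌈·⌉ = 2208
j=8: r + 7k = 2533.794666… → ⌈·⌉ = 2534
j=9: r + 8k = 2859.961333… → ⌈·⌉ = 2860
j=10: r + 9k = 3186.128 → ⌈·⌉ = 3187
j=11: r + 10k = 3512.294666… → ⌈·⌉ = 3513
j=12: r + 11k = 3838.461333… → ⌈·⌉ = 3839

251, 577, 903, 1230, 1556, 1882, 2208, 2534, 2860, 3187, 3513, 3839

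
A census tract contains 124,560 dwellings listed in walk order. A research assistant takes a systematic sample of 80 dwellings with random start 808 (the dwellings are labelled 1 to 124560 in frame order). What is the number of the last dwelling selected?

k = 124560/80 = 1557
80th selection = r + (80−1)·k = 808 + 79×1557 = 808 + 123003 = 123811

123811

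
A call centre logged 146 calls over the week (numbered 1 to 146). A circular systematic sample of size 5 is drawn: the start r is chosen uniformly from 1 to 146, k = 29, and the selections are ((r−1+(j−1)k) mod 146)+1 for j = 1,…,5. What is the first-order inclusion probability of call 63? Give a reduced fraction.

5/146

For each position j, as r ranges over 1…146 the j-th selection hits every call exactly once, so call 63 is selected for exactly 5 of the 146 starts.
Inclusion probability = 5/146.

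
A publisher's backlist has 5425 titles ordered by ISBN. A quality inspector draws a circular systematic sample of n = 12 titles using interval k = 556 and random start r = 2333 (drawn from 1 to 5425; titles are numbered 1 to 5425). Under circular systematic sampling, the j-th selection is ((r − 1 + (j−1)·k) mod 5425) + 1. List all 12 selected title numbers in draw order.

2333, 2889, 3445, 4001, 4557, 5113, 244, 800, 1356, 1912, 2468, 3024

Selection 1: 2333
Selection 2: 2333 + 556 = 2889
Selection 3: 2889 + 556 = 3445
Selection 4: 3445 + 556 = 4001
Selection 5: 4001 + 556 = 4557
Selection 6: 4557 + 556 = 5113
Selection 7: 5113 + 556 = 5669 → 5669 − 5425 = 244
Selection 8: 244 + 556 = 800
Selection 9: 800 + 556 = 1356
Selection 10: 1356 + 556 = 1912
Selection 11: 1912 + 556 = 2468
Selection 12: 2468 + 556 = 3024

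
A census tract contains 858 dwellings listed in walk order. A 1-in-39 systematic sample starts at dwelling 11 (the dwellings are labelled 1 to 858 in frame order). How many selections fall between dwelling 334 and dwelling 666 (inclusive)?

k = 39
First selection ≥ 334: 11 + ⌈(334−11)/39⌉·39 = 11 + 9×39 = 362
Last selection ≤ 666: 11 + ⌊(666−11)/39⌋·39 = 11 + 16×39 = 635
Count = 16 − 9 + 1 = 8

8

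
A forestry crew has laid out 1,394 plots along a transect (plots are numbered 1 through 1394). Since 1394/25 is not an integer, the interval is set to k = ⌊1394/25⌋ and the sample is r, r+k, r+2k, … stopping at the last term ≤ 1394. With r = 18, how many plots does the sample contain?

k = ⌊1394/25⌋ = 55
Achieved size = ⌊(1394 − 18)/55⌋ + 1 = ⌊1376/55⌋ + 1 = 25 + 1 = 26
(last selection: 18 + 25×55 = 1393 ≤ 1394; next would be 1448 > 1394)

26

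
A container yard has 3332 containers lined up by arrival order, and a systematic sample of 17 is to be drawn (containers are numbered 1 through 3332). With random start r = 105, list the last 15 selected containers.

497, 693, 889, 1085, 1281, 1477, 1673, 1869, 2065, 2261, 2457, 2653, 2849, 3045, 3241

k = N/n = 3332/17 = 196
3rd selection = 105 + 2×196 = 497
4th: 497 + 196 = 693
5th: 693 + 196 = 889
6th: 889 + 196 = 1085
7th: 1085 + 196 = 1281
8th: 1281 + 196 = 1477
9th: 1477 + 196 = 1673
10th: 1673 + 196 = 1869
11th: 1869 + 196 = 2065
12th: 2065 + 196 = 2261
13th: 2261 + 196 = 2457
14th: 2457 + 196 = 2653
15th: 2653 + 196 = 2849
16th: 2849 + 196 = 3045
17th: 3045 + 196 = 3241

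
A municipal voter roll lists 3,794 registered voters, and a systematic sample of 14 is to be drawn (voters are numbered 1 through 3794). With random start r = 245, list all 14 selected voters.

245, 516, 787, 1058, 1329, 1600, 1871, 2142, 2413, 2684, 2955, 3226, 3497, 3768

k = N/n = 3794/14 = 271
voter 1: 245
voter 2: 245 + 271 = 516
voter 3: 516 + 271 = 787
voter 4: 787 + 271 = 1058
voter 5: 1058 + 271 = 1329
voter 6: 1329 + 271 = 1600
voter 7: 1600 + 271 = 1871
voter 8: 1871 + 271 = 2142
voter 9: 2142 + 271 = 2413
voter 10: 2413 + 271 = 2684
voter 11: 2684 + 271 = 2955
voter 12: 2955 + 271 = 3226
voter 13: 3226 + 271 = 3497
voter 14: 3497 + 271 = 3768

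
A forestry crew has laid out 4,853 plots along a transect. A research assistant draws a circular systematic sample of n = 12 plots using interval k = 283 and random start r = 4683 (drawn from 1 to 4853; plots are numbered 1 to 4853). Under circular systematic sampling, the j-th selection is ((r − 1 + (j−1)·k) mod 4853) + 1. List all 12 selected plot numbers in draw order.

Selection 1: 4683
Selection 2: 4683 + 283 = 4966 → 4966 − 4853 = 113
Selection 3: 113 + 283 = 396
Selection 4: 396 + 283 = 679
Selection 5: 679 + 283 = 962
Selection 6: 962 + 283 = 1245
Selection 7: 1245 + 283 = 1528
Selection 8: 1528 + 283 = 1811
Selection 9: 1811 + 283 = 2094
Selection 10: 2094 + 283 = 2377
Selection 11: 2377 + 283 = 2660
Selection 12: 2660 + 283 = 2943

4683, 113, 396, 679, 962, 1245, 1528, 1811, 2094, 2377, 2660, 2943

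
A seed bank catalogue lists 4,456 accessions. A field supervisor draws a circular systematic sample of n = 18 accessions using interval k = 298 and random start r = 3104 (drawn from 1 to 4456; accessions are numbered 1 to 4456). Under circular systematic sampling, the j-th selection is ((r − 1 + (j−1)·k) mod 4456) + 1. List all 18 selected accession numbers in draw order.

Selection 1: 3104
Selection 2: 3104 + 298 = 3402
Selection 3: 3402 + 298 = 3700
Selection 4: 3700 + 298 = 3998
Selection 5: 3998 + 298 = 4296
Selection 6: 4296 + 298 = 4594 → 4594 − 4456 = 138
Selection 7: 138 + 298 = 436
Selection 8: 436 + 298 = 734
Selection 9: 734 + 298 = 1032
Selection 10: 1032 + 298 = 1330
Selection 11: 1330 + 298 = 1628
Selection 12: 1628 + 298 = 1926
Selection 13: 1926 + 298 = 2224
Selection 14: 2224 + 298 = 2522
Selection 15: 2522 + 298 = 2820
Selection 16: 2820 + 298 = 3118
Selection 17: 3118 + 298 = 3416
Selection 18: 3416 + 298 = 3714

3104, 3402, 3700, 3998, 4296, 138, 436, 734, 1032, 1330, 1628, 1926, 2224, 2522, 2820, 3118, 3416, 3714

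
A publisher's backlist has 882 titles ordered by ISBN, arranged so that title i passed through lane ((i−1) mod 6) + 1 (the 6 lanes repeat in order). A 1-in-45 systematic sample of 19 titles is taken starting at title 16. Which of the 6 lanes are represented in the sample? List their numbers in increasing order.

Consecutive selections differ by k = 45, so their lane numbers differ by 45 mod 6 = 3.
gcd(45, 6) = 3, so the sample visits 6/3 = 2 distinct residues mod 6.
Start 16 is lane 4; the lanes hit are 1, 4.

1, 4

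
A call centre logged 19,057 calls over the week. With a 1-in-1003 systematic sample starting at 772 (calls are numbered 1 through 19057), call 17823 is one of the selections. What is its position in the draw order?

18

k = 1003
position = (17823 − 772)/1003 + 1 = 17051/1003 + 1 = 17 + 1 = 18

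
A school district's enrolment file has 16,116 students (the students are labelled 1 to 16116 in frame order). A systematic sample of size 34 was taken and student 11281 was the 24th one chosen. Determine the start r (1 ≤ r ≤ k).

k = 16116/34 = 474
r = 11281 − (24−1)×474 = 11281 − 10902 = 379

379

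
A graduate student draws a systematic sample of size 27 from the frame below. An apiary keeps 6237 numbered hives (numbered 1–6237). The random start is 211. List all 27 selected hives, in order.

211, 442, 673, 904, 1135, 1366, 1597, 1828, 2059, 2290, 2521, 2752, 2983, 3214, 3445, 3676, 3907, 4138, 4369, 4600, 4831, 5062, 5293, 5524, 5755, 5986, 6217

k = N/n = 6237/27 = 231
hive 1: 211
hive 2: 211 + 231 = 442
hive 3: 442 + 231 = 673
hive 4: 673 + 231 = 904
hive 5: 904 + 231 = 1135
hive 6: 1135 + 231 = 1366
hive 7: 1366 + 231 = 1597
hive 8: 1597 + 231 = 1828
hive 9: 1828 + 231 = 2059
hive 10: 2059 + 231 = 2290
hive 11: 2290 + 231 = 2521
hive 12: 2521 + 231 = 2752
hive 13: 2752 + 231 = 2983
hive 14: 2983 + 231 = 3214
hive 15: 3214 + 231 = 3445
hive 16: 3445 + 231 = 3676
hive 17: 3676 + 231 = 3907
hive 18: 3907 + 231 = 4138
hive 19: 4138 + 231 = 4369
hive 20: 4369 + 231 = 4600
hive 21: 4600 + 231 = 4831
hive 22: 4831 + 231 = 5062
hive 23: 5062 + 231 = 5293
hive 24: 5293 + 231 = 5524
hive 25: 5524 + 231 = 5755
hive 26: 5755 + 231 = 5986
hive 27: 5986 + 231 = 6217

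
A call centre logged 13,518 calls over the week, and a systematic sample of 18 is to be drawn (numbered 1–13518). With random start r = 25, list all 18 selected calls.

25, 776, 1527, 2278, 3029, 3780, 4531, 5282, 6033, 6784, 7535, 8286, 9037, 9788, 10539, 11290, 12041, 12792

k = N/n = 13518/18 = 751
call 1: 25
call 2: 25 + 751 = 776
call 3: 776 + 751 = 1527
call 4: 1527 + 751 = 2278
call 5: 2278 + 751 = 3029
call 6: 3029 + 751 = 3780
call 7: 3780 + 751 = 4531
call 8: 4531 + 751 = 5282
call 9: 5282 + 751 = 6033
call 10: 6033 + 751 = 6784
call 11: 6784 + 751 = 7535
call 12: 7535 + 751 = 8286
call 13: 8286 + 751 = 9037
call 14: 9037 + 751 = 9788
call 15: 9788 + 751 = 10539
call 16: 10539 + 751 = 11290
call 17: 11290 + 751 = 12041
call 18: 12041 + 751 = 12792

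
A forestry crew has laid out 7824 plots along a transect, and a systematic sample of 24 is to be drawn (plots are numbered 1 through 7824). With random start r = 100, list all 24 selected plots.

100, 426, 752, 1078, 1404, 1730, 2056, 2382, 2708, 3034, 3360, 3686, 4012, 4338, 4664, 4990, 5316, 5642, 5968, 6294, 6620, 6946, 7272, 7598

k = N/n = 7824/24 = 326
plot 1: 100
plot 2: 100 + 326 = 426
plot 3: 426 + 326 = 752
plot 4: 752 + 326 = 1078
plot 5: 1078 + 326 = 1404
plot 6: 1404 + 326 = 1730
plot 7: 1730 + 326 = 2056
plot 8: 2056 + 326 = 2382
plot 9: 2382 + 326 = 2708
plot 10: 2708 + 326 = 3034
plot 11: 3034 + 326 = 3360
plot 12: 3360 + 326 = 3686
plot 13: 3686 + 326 = 4012
plot 14: 4012 + 326 = 4338
plot 15: 4338 + 326 = 4664
plot 16: 4664 + 326 = 4990
plot 17: 4990 + 326 = 5316
plot 18: 5316 + 326 = 5642
plot 19: 5642 + 326 = 5968
plot 20: 5968 + 326 = 6294
plot 21: 6294 + 326 = 6620
plot 22: 6620 + 326 = 6946
plot 23: 6946 + 326 = 7272
plot 24: 7272 + 326 = 7598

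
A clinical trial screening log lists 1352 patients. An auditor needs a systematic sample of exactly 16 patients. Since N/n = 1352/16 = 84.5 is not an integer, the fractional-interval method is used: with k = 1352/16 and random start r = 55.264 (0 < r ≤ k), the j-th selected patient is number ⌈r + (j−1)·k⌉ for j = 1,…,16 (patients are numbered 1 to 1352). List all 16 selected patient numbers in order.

56, 140, 225, 309, 394, 478, 563, 647, 732, 816, 901, 985, 1070, 1154, 1239, 1323

j=1: r + 0k = 55.264 → ⌈·⌉ = 56
j=2: r + 1k = 139.764 → ⌈·⌉ = 140
j=3: r + 2k = 224.264 → ⌈·⌉ = 225
j=4: r + 3k = 308.764 → ⌈·⌉ = 309
j=5: r + 4k = 393.264 → ⌈·⌉ = 394
j=6: r + 5k = 477.764 → ⌈·⌉ = 478
j=7: r + 6k = 562.264 → ⌈·⌉ = 563
j=8: r + 7k = 646.764 → ⌈·⌉ = 647
j=9: r + 8k = 731.264 → ⌈·⌉ = 732
j=10: r + 9k = 815.764 → ⌈·⌉ = 816
j=11: r + 10k = 900.264 → ⌈·⌉ = 901
j=12: r + 11k = 984.764 → ⌈·⌉ = 985
j=13: r + 12k = 1069.264 → ⌈·⌉ = 1070
j=14: r + 13k = 1153.764 → ⌈·⌉ = 1154
j=15: r + 14k = 1238.264 → ⌈·⌉ = 1239
j=16: r + 15k = 1322.764 → ⌈·⌉ = 1323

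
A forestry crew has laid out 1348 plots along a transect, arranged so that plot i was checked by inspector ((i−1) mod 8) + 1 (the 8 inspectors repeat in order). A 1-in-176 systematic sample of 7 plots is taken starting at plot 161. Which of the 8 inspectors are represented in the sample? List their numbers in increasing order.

1

Consecutive selections differ by k = 176, so their inspector numbers differ by 176 mod 8 = 0.
gcd(176, 8) = 8, so the sample visits 8/8 = 1 distinct residues mod 8.
Start 161 is inspector 1; the inspectors hit are 1.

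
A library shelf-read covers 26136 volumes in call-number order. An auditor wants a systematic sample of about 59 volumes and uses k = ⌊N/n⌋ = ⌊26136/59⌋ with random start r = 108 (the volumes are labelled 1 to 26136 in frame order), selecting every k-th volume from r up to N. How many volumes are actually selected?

59

k = ⌊26136/59⌋ = 442
Achieved size = ⌊(26136 − 108)/442⌋ + 1 = ⌊26028/442⌋ + 1 = 58 + 1 = 59
(last selection: 108 + 58×442 = 25744 ≤ 26136; next would be 26186 > 26136)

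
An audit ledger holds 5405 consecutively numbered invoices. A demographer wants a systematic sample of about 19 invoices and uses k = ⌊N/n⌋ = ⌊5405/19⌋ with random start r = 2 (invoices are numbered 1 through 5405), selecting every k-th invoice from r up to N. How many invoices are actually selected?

k = ⌊5405/19⌋ = 284
Achieved size = ⌊(5405 − 2)/284⌋ + 1 = ⌊5403/284⌋ + 1 = 19 + 1 = 20
(last selection: 2 + 19×284 = 5398 ≤ 5405; next would be 5682 > 5405)

20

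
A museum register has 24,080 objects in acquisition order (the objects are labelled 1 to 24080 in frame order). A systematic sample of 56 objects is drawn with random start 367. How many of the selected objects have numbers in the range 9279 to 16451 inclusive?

k = 24080/56 = 430
First selection ≥ 9279: 367 + ⌈(9279−367)/430⌉·430 = 367 + 21×430 = 9397
Last selection ≤ 16451: 367 + ⌊(16451−367)/430⌋·430 = 367 + 37×430 = 16277
Count = 37 − 21 + 1 = 17

17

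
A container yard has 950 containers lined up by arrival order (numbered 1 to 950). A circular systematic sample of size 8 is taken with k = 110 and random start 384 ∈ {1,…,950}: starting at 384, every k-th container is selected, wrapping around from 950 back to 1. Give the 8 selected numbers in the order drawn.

Selection 1: 384
Selection 2: 384 + 110 = 494
Selection 3: 494 + 110 = 604
Selection 4: 604 + 110 = 714
Selection 5: 714 + 110 = 824
Selection 6: 824 + 110 = 934
Selection 7: 934 + 110 = 1044 → 1044 − 950 = 94
Selection 8: 94 + 110 = 204

384, 494, 604, 714, 824, 934, 94, 204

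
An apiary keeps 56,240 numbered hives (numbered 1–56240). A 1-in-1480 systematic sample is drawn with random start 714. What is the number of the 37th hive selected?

53994

k = 1480
37th selection = r + (37−1)·k = 714 + 36×1480 = 714 + 53280 = 53994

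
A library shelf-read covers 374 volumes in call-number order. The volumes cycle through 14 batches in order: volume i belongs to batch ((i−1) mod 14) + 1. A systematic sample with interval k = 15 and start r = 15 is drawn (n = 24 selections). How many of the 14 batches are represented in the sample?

Consecutive selections differ by k = 15, so their batch numbers differ by 15 mod 14 = 1.
gcd(15, 14) = 1, so the sample visits 14/1 = 14 distinct residues mod 14.
Start 15 is batch 1; the batches hit are 1, 2, 3, 4, 5, 6, 7, 8, 9, 10, 11, 12, 13, 14.

14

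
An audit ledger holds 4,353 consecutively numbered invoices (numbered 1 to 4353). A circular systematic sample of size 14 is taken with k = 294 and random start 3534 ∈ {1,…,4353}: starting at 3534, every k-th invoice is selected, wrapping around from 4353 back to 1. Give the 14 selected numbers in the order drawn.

Selection 1: 3534
Selection 2: 3534 + 294 = 3828
Selection 3: 3828 + 294 = 4122
Selection 4: 4122 + 294 = 4416 → 4416 − 4353 = 63
Selection 5: 63 + 294 = 357
Selection 6: 357 + 294 = 651
Selection 7: 651 + 294 = 945
Selection 8: 945 + 294 = 1239
Selection 9: 1239 + 294 = 1533
Selection 10: 1533 + 294 = 1827
Selection 11: 1827 + 294 = 2121
Selection 12: 2121 + 294 = 2415
Selection 13: 2415 + 294 = 2709
Selection 14: 2709 + 294 = 3003

3534, 3828, 4122, 63, 357, 651, 945, 1239, 1533, 1827, 2121, 2415, 2709, 3003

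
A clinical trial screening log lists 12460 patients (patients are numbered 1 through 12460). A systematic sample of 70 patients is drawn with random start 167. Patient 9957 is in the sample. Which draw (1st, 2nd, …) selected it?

k = 12460/70 = 178
position = (9957 − 167)/178 + 1 = 9790/178 + 1 = 55 + 1 = 56

56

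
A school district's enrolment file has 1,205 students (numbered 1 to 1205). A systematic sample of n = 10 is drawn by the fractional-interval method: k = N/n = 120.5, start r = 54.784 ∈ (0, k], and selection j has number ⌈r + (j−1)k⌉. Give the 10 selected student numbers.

j=1: r + 0k = 54.784 → ⌈·⌉ = 55
j=2: r + 1k = 175.284 → ⌈·⌉ = 176
j=3: r + 2k = 295.784 → ⌈·⌉ = 296
j=4: r + 3k = 416.284 → ⌈·⌉ = 417
j=5: r + 4k = 536.784 → ⌈·⌉ = 537
j=6: r + 5k = 657.284 → ⌈·⌉ = 658
j=7: r + 6k = 777.784 → ⌈·⌉ = 778
j=8: r + 7k = 898.284 → ⌈·⌉ = 899
j=9: r + 8k = 1018.784 → ⌈·⌉ = 1019
j=10: r + 9k = 1139.284 → ⌈·⌉ = 1140

55, 176, 296, 417, 537, 658, 778, 899, 1019, 1140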